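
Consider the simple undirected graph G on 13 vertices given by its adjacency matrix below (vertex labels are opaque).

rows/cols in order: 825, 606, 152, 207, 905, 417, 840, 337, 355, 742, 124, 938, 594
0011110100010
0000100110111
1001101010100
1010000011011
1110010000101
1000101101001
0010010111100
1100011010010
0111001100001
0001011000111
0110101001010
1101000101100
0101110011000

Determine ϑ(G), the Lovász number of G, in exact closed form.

deg(825) = 6; N(825) = {152, 207, 905, 417, 337, 938}.
deg(606) = 6; N(606) = {905, 337, 355, 124, 938, 594}.
deg(124) = 6; N(124) = {606, 152, 905, 840, 742, 938}.
Vertex 337 has 6 neighbors: 825, 606, 417, 840, 355, 938.
G on 13 vertices is 6-regular; Paley(13): SR with (k,λ,μ)=(6,2,3).
The 3 distinct eigenvalues: [6.0, 1.3028, -2.3028].
With N=13: ϑ(G) = 13·(-(-sqrt(13)/2 - 1/2))/(6−(-sqrt(13)/2 - 1/2)) = sqrt(13).
Numerically 3.6055513.

sqrt(13)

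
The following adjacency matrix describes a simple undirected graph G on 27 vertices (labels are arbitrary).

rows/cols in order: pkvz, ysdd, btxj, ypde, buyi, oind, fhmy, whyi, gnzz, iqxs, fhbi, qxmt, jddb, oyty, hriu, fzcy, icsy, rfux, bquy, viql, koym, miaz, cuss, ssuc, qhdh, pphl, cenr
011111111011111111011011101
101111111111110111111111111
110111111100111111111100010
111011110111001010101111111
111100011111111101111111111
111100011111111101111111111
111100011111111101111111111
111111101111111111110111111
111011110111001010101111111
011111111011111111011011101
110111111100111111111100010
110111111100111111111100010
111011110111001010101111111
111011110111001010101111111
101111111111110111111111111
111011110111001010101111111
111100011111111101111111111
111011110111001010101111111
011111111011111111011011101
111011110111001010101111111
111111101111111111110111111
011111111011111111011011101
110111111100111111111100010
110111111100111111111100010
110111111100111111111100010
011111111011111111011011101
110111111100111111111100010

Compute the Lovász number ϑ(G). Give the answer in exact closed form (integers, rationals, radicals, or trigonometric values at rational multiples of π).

7

N(pphl) = {ysdd, btxj, ypde, buyi, oind, fhmy, whyi, gnzz, fhbi, qxmt, jddb, oyty, hriu, fzcy, icsy, rfux, viql, koym, cuss, ssuc, qhdh, cenr}, |N(pphl)| = 22.
Vertex miaz has 22 neighbors: ysdd, btxj, ypde, buyi, oind, fhmy, whyi, gnzz, fhbi, qxmt, jddb, oyty, hriu, fzcy, icsy, rfux, viql, koym, cuss, ssuc, qhdh, cenr.
Vertex pkvz has 22 neighbors: ysdd, btxj, ypde, buyi, oind, fhmy, whyi, gnzz, fhbi, qxmt, jddb, oyty, hriu, fzcy, icsy, rfux, viql, koym, cuss, ssuc, qhdh, cenr.
deg(jddb) = 20; N(jddb) = {pkvz, ysdd, btxj, buyi, oind, fhmy, whyi, iqxs, fhbi, qxmt, hriu, icsy, bquy, koym, miaz, cuss, ssuc, qhdh, pphl, cenr}.
Complete 6-partite, parts [7, 7, 5, 4, 2, 2]: perfect, ϑ = α = 7.
ϑ(G) ≈ 7.0000.
7 ≤ 7 ≤ 7: collapsed.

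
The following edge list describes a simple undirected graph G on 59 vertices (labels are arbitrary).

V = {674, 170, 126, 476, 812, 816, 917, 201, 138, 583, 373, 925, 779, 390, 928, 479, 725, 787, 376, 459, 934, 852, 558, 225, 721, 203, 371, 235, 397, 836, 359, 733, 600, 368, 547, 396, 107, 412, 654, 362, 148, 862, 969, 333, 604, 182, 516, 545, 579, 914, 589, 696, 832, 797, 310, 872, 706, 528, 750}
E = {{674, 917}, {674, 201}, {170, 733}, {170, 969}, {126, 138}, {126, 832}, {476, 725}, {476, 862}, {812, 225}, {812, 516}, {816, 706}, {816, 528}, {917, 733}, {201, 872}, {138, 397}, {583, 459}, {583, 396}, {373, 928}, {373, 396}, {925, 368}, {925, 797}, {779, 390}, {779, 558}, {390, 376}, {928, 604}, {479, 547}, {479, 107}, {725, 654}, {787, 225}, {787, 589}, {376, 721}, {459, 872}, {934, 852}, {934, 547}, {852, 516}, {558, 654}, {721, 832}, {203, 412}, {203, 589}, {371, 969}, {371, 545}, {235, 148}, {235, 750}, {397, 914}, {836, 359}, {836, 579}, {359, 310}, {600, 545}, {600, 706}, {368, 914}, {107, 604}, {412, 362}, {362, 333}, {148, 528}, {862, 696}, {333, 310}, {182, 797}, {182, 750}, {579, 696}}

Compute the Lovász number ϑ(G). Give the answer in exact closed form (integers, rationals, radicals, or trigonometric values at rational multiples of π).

59*cos(pi/59)/(cos(pi/59) + 1)

Vertex 733 has 2 neighbors: 170, 917.
Vertex 934 has 2 neighbors: 852, 547.
N(750) = {235, 182}, |N(750)| = 2.
deg(170) = 2; N(170) = {733, 969}.
2-regular, N=59; the odd cycle C_{59}.
The 30 distinct eigenvalues: [2.0, 1.9887, 1.9548, 1.8988, 1.8213, 1.7231, 1.6054, 1.4695, 1.317, 1.1496, 0.9691, 0.7776, 0.5774, 0.3706, 0.1596, -0.0532, -0.2655, -0.4747, -0.6785, -0.8746, -1.0608, -1.235, -1.3953, -1.5397, -1.6666, -1.7747, -1.8627, -1.9295, -1.9745, -1.9972].
ϑ = −N·λ_min/(λ_max−λ_min) = −59·(-2*cos(pi/59))/(2−(-2*cos(pi/59))) = 59*cos(pi/59)/(cos(pi/59) + 1).
ϑ(G) ≈ 29.47907994.
Check 29 ≤ 59*cos(pi/59)/(cos(pi/59) + 1) ≤ 30: both strict.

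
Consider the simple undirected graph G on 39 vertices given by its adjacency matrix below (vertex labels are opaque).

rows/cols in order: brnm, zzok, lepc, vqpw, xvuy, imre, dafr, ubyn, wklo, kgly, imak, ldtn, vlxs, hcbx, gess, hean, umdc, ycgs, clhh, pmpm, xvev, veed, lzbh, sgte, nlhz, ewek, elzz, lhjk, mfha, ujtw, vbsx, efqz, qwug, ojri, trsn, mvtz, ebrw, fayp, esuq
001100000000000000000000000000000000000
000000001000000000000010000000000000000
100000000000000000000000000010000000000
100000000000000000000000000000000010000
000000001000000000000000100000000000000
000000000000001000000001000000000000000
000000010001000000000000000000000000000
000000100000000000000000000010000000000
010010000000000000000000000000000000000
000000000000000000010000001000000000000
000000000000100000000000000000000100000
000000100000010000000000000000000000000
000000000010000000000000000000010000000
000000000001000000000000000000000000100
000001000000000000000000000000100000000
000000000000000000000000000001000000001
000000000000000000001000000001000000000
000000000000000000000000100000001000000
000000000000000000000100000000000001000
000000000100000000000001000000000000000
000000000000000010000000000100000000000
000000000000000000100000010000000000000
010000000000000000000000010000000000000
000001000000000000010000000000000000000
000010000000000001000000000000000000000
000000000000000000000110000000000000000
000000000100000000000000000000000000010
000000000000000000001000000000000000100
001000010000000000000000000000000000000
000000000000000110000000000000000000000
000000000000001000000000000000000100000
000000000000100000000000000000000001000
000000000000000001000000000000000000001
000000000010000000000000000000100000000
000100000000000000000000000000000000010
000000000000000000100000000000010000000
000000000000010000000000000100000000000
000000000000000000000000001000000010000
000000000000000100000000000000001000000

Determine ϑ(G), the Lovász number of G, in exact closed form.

Vertex hean has 2 neighbors: ujtw, esuq.
deg(xvev) = 2; N(xvev) = {umdc, lhjk}.
Vertex vlxs has 2 neighbors: imak, efqz.
Vertex gess has 2 neighbors: imre, vbsx.
G on 39 vertices is 2-regular; the odd cycle C_{39}.
spec(A) ≈ [2.0, 1.974101, 1.897073, 1.770912, 1.598886, 1.385449, 1.136129, 0.857385, 0.556435, 0.241073, -0.080532, -0.400051, -0.70921, -1.0, -1.264891, -1.497021, -1.69038, -1.839959, -1.941884, -1.993515] (distinct, 6 d.p.).
With N=39: ϑ(G) = 39·(-(-1)*2*cos(pi/39))/(2−(-2*cos(pi/39))) = 39*cos(pi/39)/(cos(pi/39) + 1).
Numerically 19.46833241.
19 ≤ 39*cos(pi/39)/(cos(pi/39) + 1) ≤ 20: both strict.

39*cos(pi/39)/(cos(pi/39) + 1)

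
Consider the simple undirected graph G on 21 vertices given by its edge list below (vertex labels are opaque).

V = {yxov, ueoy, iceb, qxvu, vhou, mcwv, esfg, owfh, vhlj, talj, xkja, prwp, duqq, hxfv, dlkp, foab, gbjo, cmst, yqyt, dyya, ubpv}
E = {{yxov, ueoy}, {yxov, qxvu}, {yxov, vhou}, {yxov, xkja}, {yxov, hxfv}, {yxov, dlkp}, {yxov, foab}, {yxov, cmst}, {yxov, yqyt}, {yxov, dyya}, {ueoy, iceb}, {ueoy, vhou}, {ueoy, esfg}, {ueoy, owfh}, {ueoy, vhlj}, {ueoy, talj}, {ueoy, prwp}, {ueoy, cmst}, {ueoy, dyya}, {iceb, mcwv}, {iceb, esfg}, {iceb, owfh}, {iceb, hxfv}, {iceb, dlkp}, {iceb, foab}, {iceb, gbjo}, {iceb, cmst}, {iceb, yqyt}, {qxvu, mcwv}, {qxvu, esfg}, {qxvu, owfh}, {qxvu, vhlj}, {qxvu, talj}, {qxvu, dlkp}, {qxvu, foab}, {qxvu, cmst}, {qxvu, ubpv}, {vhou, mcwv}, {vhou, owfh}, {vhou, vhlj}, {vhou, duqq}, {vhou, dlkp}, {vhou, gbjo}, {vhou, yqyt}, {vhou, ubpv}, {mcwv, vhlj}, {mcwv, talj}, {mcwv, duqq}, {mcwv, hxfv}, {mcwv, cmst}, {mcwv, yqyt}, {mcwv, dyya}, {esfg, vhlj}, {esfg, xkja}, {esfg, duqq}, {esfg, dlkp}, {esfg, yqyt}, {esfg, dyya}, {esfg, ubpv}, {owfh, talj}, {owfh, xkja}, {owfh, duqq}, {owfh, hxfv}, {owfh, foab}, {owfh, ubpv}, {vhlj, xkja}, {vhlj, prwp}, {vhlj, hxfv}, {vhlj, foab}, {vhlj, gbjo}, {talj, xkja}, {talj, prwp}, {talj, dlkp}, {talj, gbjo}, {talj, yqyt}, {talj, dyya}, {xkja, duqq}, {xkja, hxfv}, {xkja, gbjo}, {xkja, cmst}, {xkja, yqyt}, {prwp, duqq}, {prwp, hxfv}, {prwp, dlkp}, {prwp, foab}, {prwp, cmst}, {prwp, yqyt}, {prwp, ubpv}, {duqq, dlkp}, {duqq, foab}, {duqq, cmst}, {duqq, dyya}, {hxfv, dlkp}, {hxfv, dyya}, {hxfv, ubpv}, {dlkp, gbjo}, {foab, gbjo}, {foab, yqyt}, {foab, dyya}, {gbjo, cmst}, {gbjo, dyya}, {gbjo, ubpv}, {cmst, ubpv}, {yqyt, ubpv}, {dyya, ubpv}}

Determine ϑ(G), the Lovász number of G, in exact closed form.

6

N(duqq) = {vhou, mcwv, esfg, owfh, xkja, prwp, dlkp, foab, cmst, dyya}, |N(duqq)| = 10.
Vertex mcwv has 10 neighbors: iceb, qxvu, vhou, vhlj, talj, duqq, hxfv, cmst, yqyt, dyya.
Vertex hxfv has 10 neighbors: yxov, iceb, mcwv, owfh, vhlj, xkja, prwp, dlkp, dyya, ubpv.
Vertex esfg has 10 neighbors: ueoy, iceb, qxvu, vhlj, xkja, duqq, dlkp, yqyt, dyya, ubpv.
Every vertex has degree 10 (N=21); Kneser K(7,2) on C(7,2)=21 vertices.
Distinct eigenvalues (to 6 d.p.): [10.0, 1.0, -4.0].
With N=21: ϑ(G) = 21·(-1*(-4))/(10−(-4)) = 6.
ϑ(G) ≈ 6.00000.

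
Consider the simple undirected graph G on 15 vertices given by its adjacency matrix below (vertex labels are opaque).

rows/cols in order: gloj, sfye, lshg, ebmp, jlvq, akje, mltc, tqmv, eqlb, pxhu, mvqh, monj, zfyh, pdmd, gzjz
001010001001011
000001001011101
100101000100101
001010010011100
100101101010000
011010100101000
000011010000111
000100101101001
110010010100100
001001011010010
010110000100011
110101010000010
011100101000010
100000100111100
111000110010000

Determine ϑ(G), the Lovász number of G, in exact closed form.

N(lshg) = {gloj, ebmp, akje, pxhu, zfyh, gzjz}, |N(lshg)| = 6.
deg(tqmv) = 6; N(tqmv) = {ebmp, mltc, eqlb, pxhu, monj, gzjz}.
N(mltc) = {jlvq, akje, tqmv, zfyh, pdmd, gzjz}, |N(mltc)| = 6.
N(pxhu) = {lshg, akje, tqmv, eqlb, mvqh, pdmd}, |N(pxhu)| = 6.
deg(v) = 6 for all v (|V|=15); Kneser K(6,2) on C(6,2)=15 vertices.
Distinct eigenvalues (to 4 d.p.): [6.0, 1.0, -3.0].
With N=15: ϑ(G) = 15·(-1*(-3))/(6−(-3)) = 5.
≈ 5.0000000 (to 7 d.p.).

5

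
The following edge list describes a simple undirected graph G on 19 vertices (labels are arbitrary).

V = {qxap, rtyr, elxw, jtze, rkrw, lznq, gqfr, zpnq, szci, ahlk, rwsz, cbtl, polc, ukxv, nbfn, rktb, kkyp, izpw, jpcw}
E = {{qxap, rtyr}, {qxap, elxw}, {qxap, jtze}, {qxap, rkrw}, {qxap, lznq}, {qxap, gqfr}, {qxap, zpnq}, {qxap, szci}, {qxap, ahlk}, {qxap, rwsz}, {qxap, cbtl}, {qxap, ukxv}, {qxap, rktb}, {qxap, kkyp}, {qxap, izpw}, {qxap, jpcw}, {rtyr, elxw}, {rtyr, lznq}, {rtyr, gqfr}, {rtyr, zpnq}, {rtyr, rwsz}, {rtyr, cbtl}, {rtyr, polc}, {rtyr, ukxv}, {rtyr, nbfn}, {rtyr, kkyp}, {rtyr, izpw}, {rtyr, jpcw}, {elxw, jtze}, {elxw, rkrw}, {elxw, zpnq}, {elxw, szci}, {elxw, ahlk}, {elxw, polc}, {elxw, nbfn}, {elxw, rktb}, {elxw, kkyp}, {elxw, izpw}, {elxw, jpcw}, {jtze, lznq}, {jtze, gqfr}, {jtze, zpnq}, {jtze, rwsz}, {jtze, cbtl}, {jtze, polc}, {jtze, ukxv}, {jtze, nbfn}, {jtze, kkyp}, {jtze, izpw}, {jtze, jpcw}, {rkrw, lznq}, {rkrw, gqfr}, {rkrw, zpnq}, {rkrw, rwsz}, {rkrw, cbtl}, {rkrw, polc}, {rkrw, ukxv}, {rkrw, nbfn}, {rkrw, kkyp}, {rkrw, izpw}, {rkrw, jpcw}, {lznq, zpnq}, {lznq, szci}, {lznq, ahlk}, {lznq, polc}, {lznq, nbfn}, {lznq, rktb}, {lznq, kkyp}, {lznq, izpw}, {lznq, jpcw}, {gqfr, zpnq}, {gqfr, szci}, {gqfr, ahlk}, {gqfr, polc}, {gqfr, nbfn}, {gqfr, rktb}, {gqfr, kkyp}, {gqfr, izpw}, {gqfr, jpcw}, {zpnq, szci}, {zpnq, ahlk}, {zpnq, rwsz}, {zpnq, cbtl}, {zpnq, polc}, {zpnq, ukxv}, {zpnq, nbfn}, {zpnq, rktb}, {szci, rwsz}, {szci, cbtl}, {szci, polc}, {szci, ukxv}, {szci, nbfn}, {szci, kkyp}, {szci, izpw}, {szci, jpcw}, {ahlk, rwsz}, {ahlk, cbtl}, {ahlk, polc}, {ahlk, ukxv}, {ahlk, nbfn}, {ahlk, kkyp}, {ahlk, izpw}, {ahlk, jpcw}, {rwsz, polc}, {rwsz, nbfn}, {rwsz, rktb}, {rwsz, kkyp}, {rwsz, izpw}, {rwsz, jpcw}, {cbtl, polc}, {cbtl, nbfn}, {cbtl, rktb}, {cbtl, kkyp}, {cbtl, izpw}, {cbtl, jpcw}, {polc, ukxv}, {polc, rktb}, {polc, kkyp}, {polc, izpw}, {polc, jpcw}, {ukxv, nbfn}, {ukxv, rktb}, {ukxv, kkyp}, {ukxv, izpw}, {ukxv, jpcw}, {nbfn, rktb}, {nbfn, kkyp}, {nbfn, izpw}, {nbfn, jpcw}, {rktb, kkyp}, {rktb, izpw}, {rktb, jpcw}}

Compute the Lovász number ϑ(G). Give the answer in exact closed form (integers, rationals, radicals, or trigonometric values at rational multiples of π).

deg(polc) = 16; N(polc) = {rtyr, elxw, jtze, rkrw, lznq, gqfr, zpnq, szci, ahlk, rwsz, cbtl, ukxv, rktb, kkyp, izpw, jpcw}.
deg(zpnq) = 15; N(zpnq) = {qxap, rtyr, elxw, jtze, rkrw, lznq, gqfr, szci, ahlk, rwsz, cbtl, polc, ukxv, nbfn, rktb}.
N(szci) = {qxap, elxw, lznq, gqfr, zpnq, rwsz, cbtl, polc, ukxv, nbfn, kkyp, izpw, jpcw}, |N(szci)| = 13.
N(ahlk) = {qxap, elxw, lznq, gqfr, zpnq, rwsz, cbtl, polc, ukxv, nbfn, kkyp, izpw, jpcw}, |N(ahlk)| = 13.
Complete 4-partite, parts [6, 6, 4, 3]: perfect, ϑ = α = 6.
≈ 6.000000000 (to 9 d.p.).
Check 6 ≤ 6 ≤ 6: collapsed.

6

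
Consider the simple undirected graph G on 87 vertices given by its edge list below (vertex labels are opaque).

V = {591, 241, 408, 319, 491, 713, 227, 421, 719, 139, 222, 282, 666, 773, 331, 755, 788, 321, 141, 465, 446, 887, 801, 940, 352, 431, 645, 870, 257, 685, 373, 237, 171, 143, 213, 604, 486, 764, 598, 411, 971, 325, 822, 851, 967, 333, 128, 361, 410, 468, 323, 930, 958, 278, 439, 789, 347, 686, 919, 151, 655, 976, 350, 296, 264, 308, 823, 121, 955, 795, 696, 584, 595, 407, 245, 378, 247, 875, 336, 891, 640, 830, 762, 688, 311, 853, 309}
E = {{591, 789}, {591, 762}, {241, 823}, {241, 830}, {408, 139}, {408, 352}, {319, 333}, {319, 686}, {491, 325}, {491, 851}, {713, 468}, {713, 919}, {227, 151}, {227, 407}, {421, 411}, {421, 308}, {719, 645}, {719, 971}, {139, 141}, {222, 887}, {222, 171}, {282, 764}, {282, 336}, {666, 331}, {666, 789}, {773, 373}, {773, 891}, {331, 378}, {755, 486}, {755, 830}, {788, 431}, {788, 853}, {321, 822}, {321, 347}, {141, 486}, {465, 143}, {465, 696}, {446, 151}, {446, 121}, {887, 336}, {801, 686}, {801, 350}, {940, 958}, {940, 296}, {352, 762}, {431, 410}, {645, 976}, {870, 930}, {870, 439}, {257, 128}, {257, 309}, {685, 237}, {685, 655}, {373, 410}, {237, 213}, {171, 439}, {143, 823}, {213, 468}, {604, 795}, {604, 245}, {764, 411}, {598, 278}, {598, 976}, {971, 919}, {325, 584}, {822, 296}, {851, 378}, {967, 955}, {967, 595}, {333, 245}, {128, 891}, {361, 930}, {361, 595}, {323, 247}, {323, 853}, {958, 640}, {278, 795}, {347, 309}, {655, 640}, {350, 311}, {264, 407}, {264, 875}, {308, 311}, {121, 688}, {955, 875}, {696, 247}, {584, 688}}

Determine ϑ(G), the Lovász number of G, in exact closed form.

87*cos(pi/87)/(cos(pi/87) + 1)

deg(421) = 2; N(421) = {411, 308}.
deg(361) = 2; N(361) = {930, 595}.
Vertex 222 has 2 neighbors: 887, 171.
N(347) = {321, 309}, |N(347)| = 2.
2-regular, N=87; the odd cycle C_{87}.
The 44 distinct eigenvalues: [2.0, 1.995, 1.979, 1.953, 1.917, 1.871, 1.815, 1.75, 1.675, 1.592, 1.501, 1.401, 1.295, 1.181, 1.062, 0.937, 0.807, 0.673, 0.535, 0.395, 0.252, 0.108, -0.036, -0.18, -0.324, -0.465, -0.604, -0.74, -0.872, -1.0, -1.122, -1.239, -1.349, -1.452, -1.547, -1.635, -1.714, -1.784, -1.844, -1.895, -1.936, -1.967, -1.988, -1.999].
Lovász: ϑ = −87(-2*cos(pi/87))/(2+-(-1)*2*cos(pi/87)) = 87*cos(pi/87)/(cos(pi/87) + 1).
Numerically 43.4858.
43 ≤ 87*cos(pi/87)/(cos(pi/87) + 1) ≤ 44: both strict.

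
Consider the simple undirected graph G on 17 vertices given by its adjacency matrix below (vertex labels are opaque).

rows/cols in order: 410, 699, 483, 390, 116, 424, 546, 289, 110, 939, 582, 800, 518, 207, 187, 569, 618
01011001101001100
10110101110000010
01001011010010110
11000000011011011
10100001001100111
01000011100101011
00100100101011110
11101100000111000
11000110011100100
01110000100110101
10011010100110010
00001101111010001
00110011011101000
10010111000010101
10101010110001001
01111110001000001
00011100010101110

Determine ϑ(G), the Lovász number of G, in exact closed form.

deg(483) = 8; N(483) = {699, 116, 546, 289, 939, 518, 187, 569}.
Vertex 110 has 8 neighbors: 410, 699, 424, 546, 939, 582, 800, 187.
deg(289) = 8; N(289) = {410, 699, 483, 116, 424, 800, 518, 207}.
Vertex 569 has 8 neighbors: 699, 483, 390, 116, 424, 546, 582, 618.
8-regular, N=17; SR(17,8,3,4) — a Paley graph.
A has 3 distinct eigenvalues ≈ [8.0, 1.56155, -2.56155].
ϑ = −N·λ_min/(λ_max−λ_min) = −17·(-sqrt(17)/2 - 1/2)/(8−(-sqrt(17)/2 - 1/2)) = sqrt(17).
≈ 4.12311 (to 5 d.p.).

sqrt(17)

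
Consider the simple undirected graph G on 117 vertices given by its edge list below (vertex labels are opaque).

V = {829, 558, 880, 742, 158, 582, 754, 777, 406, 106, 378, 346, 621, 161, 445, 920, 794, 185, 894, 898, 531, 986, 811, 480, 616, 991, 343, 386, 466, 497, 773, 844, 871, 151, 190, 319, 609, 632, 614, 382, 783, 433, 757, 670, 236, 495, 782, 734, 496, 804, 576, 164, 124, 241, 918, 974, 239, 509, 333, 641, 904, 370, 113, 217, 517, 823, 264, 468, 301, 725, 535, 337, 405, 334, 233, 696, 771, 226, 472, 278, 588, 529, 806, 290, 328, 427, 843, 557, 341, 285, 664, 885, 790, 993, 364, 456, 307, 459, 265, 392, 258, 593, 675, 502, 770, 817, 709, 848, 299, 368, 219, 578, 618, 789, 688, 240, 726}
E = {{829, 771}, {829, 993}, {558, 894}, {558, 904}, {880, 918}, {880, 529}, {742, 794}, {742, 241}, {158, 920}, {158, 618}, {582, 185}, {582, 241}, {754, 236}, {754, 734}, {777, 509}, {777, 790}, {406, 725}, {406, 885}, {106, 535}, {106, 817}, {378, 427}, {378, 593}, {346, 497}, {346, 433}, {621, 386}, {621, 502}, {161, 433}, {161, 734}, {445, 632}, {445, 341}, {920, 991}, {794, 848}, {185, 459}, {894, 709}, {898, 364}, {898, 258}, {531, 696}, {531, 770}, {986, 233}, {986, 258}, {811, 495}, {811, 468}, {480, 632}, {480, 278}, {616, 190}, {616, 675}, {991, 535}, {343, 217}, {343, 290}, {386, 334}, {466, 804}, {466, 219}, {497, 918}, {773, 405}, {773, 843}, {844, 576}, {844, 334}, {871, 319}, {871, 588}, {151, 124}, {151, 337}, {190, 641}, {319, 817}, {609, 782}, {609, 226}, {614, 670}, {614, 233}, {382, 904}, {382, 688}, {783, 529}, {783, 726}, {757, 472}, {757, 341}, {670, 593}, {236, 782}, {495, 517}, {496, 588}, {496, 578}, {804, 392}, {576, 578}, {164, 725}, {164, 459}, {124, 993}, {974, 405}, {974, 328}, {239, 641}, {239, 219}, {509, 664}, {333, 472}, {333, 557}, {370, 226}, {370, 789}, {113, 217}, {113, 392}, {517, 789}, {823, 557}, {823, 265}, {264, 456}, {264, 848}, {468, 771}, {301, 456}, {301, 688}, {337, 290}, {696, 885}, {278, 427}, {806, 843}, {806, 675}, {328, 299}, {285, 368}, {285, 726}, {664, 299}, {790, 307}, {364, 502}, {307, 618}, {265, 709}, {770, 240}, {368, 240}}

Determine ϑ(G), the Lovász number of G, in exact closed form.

N(670) = {614, 593}, |N(670)| = 2.
deg(406) = 2; N(406) = {725, 885}.
Vertex 236 has 2 neighbors: 754, 782.
N(918) = {880, 497}, |N(918)| = 2.
2-regular, N=117; a single 117-cycle (edge-transitive).
A has 59 distinct eigenvalues ≈ [2.0, 1.99712, 1.98848, 1.9741, 1.95403, 1.92833, 1.89707, 1.86034, 1.81825, 1.77091, 1.71847, 1.66107, 1.59889, 1.53209, 1.46087, 1.38545, 1.30603, 1.22284, 1.13613, 1.04614, 0.95314, 0.85739, 0.75916, 0.65875, 0.55643, 0.45252, 0.3473, 0.24107, 0.13416, 0.02685, -0.08053, -0.18768, -0.29429, -0.40005, -0.50466, -0.60781, -0.70921, -0.80856, -0.90559, -1.0, -1.09153, -1.17991, -1.26489, -1.34622, -1.42367, -1.49702, -1.56605, -1.63057, -1.69038, -1.74532, -1.79523, -1.83996, -1.87939, -1.91339, -1.94188, -1.96478, -1.982, -1.99351, -1.99928].
Lovász (edge-transitive): ϑ = −117·(-2*cos(pi/117))/((2)−(-2*cos(pi/117))) = 117*cos(pi/117)/(cos(pi/117) + 1).
Numerically 58.489454284.
α=58, χ(Ḡ)=59; ϑ=117*cos(pi/117)/(cos(pi/117) + 1) lies between (both strict).

117*cos(pi/117)/(cos(pi/117) + 1)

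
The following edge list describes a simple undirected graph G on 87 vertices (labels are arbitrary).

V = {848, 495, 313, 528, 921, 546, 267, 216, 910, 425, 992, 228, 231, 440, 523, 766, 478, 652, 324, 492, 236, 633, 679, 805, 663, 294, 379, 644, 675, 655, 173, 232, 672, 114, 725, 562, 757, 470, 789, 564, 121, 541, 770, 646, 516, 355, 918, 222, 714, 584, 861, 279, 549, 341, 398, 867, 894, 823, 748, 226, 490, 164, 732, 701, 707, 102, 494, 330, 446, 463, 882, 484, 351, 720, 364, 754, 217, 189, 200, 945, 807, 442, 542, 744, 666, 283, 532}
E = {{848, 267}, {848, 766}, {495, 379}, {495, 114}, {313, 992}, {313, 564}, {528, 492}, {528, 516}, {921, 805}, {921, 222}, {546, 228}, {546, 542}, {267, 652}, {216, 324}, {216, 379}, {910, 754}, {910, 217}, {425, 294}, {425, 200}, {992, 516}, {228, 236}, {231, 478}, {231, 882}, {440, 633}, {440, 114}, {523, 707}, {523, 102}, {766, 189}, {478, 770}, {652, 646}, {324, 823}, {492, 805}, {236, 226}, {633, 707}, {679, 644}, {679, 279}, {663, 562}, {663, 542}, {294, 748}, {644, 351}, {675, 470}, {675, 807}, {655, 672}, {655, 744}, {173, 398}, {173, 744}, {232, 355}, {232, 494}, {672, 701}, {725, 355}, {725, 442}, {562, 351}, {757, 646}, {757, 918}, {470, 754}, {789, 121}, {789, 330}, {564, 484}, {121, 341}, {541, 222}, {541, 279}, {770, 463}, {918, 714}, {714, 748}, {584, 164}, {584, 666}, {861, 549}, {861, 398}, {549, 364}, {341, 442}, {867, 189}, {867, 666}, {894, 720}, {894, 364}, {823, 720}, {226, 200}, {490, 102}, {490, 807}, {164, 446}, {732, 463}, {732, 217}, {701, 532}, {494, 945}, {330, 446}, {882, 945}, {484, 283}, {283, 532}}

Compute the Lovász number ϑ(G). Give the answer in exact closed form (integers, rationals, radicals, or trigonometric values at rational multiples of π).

87*cos(pi/87)/(cos(pi/87) + 1)

N(495) = {379, 114}, |N(495)| = 2.
deg(848) = 2; N(848) = {267, 766}.
Vertex 102 has 2 neighbors: 523, 490.
N(324) = {216, 823}, |N(324)| = 2.
G on 87 vertices is 2-regular; a single 87-cycle (edge-transitive).
spec(A) ≈ [2.0, 1.995, 1.979, 1.953, 1.917, 1.871, 1.815, 1.75, 1.675, 1.592, 1.501, 1.401, 1.295, 1.181, 1.062, 0.937, 0.807, 0.673, 0.535, 0.395, 0.252, 0.108, -0.036, -0.18, -0.324, -0.465, -0.604, -0.74, -0.872, -1.0, -1.122, -1.239, -1.349, -1.452, -1.547, -1.635, -1.714, -1.784, -1.844, -1.895, -1.936, -1.967, -1.988, -1.999] (distinct, 3 d.p.).
λ_max=2, λ_min=-2*cos(pi/87); ϑ = −87·λ_min/(λ_max−λ_min) = 87*cos(pi/87)/(cos(pi/87) + 1).
Numerically 43.48581645.
Check 43 ≤ 87*cos(pi/87)/(cos(pi/87) + 1) ≤ 44: both strict.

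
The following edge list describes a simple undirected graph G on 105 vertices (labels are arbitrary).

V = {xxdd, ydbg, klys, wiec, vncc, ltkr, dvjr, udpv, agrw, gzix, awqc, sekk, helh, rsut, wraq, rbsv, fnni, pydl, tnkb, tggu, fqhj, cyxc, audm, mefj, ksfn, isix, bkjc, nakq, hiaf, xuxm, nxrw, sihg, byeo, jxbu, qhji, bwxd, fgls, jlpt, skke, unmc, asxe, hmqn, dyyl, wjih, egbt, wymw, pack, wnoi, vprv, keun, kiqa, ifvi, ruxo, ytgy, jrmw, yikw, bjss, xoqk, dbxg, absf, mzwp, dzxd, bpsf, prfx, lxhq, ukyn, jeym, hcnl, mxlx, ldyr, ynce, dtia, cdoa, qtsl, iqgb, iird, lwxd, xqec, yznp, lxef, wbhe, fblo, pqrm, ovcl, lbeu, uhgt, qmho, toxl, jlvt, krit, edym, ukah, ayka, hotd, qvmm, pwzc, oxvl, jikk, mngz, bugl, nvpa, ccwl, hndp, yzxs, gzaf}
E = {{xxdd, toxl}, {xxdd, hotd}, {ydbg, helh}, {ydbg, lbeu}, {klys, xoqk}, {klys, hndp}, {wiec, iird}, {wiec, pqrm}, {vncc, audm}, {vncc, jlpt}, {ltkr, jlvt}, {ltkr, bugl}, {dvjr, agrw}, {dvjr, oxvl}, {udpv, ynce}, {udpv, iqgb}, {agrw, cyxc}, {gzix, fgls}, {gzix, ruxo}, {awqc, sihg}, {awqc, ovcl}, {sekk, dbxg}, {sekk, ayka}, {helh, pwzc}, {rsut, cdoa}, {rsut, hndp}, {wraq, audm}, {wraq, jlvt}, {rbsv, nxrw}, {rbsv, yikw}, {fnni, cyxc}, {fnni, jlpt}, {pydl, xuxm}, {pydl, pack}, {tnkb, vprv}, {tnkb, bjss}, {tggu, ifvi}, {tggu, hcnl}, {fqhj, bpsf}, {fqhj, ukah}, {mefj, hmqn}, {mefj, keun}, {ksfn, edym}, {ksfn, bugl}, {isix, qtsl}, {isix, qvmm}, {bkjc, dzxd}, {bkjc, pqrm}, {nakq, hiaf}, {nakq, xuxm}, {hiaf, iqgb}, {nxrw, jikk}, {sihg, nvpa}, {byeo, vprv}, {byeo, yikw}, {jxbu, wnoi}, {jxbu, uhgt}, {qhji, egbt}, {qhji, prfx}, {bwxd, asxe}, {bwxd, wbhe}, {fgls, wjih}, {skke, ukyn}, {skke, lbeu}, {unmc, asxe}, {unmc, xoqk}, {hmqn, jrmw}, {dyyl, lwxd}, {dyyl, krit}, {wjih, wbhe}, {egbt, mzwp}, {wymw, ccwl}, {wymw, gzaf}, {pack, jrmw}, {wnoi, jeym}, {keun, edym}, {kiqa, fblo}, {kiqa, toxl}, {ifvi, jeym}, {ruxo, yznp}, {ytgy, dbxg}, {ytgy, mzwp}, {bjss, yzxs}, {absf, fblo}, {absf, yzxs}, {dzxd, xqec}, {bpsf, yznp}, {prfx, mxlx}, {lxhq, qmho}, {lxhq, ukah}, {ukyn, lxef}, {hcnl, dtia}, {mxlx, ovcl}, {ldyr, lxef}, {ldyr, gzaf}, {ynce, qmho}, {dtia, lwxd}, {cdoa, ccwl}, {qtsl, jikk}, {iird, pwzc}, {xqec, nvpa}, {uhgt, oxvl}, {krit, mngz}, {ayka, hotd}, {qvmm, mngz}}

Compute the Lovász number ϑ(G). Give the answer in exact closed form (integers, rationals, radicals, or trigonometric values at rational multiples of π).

105*cos(pi/105)/(cos(pi/105) + 1)

N(awqc) = {sihg, ovcl}, |N(awqc)| = 2.
deg(dyyl) = 2; N(dyyl) = {lwxd, krit}.
Vertex tggu has 2 neighbors: ifvi, hcnl.
Vertex ukah has 2 neighbors: fqhj, lxhq.
G on 105 vertices is 2-regular; this is C_{105}, the 105-cycle.
spec(A) ≈ [2.0, 1.996, 1.986, 1.968, 1.943, 1.911, 1.872, 1.827, 1.775, 1.717, 1.652, 1.582, 1.506, 1.425, 1.338, 1.247, 1.151, 1.051, 0.948, 0.841, 0.731, 0.618, 0.503, 0.387, 0.268, 0.149, 0.03, -0.09, -0.209, -0.328, -0.445, -0.561, -0.675, -0.786, -0.895, -1.0, -1.102, -1.2, -1.293, -1.382, -1.466, -1.545, -1.618, -1.685, -1.747, -1.802, -1.851, -1.893, -1.928, -1.956, -1.978, -1.992, -1.999] (distinct, 3 d.p.).
λ_max=2, λ_min=-2*cos(pi/105); ϑ = −105·λ_min/(λ_max−λ_min) = 105*cos(pi/105)/(cos(pi/105) + 1).
≈ 52.48825 (to 5 d.p.).
Check 52 ≤ 105*cos(pi/105)/(cos(pi/105) + 1) ≤ 53: both strict.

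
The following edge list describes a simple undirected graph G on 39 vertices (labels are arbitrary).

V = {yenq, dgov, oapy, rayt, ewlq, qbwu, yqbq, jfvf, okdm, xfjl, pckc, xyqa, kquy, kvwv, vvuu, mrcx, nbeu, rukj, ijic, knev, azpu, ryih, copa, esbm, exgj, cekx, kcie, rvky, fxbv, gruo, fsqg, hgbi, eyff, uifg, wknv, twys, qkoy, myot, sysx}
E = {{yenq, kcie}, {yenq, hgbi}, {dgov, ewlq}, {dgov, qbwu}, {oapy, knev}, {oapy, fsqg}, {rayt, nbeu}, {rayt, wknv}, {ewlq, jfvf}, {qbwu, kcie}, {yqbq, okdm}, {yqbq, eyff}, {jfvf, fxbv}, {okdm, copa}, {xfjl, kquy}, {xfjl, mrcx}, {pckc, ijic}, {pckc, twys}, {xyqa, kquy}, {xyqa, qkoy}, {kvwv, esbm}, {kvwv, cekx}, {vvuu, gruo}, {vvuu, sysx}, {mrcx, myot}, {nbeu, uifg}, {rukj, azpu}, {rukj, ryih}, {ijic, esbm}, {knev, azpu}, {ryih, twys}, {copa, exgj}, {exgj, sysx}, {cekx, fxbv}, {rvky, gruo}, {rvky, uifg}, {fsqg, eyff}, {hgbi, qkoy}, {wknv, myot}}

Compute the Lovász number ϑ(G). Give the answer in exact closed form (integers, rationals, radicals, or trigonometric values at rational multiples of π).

Vertex ryih has 2 neighbors: rukj, twys.
Vertex ijic has 2 neighbors: pckc, esbm.
N(fxbv) = {jfvf, cekx}, |N(fxbv)| = 2.
deg(vvuu) = 2; N(vvuu) = {gruo, sysx}.
2-regular, N=39; a single 39-cycle (edge-transitive).
Distinct eigenvalues (to 5 d.p.): [2.0, 1.9741, 1.89707, 1.77091, 1.59889, 1.38545, 1.13613, 0.85739, 0.55643, 0.24107, -0.08053, -0.40005, -0.70921, -1.0, -1.26489, -1.49702, -1.69038, -1.83996, -1.94188, -1.99351].
ϑ = −N·λ_min/(λ_max−λ_min) = −39·(-2*cos(pi/39))/(2−(-2*cos(pi/39))) = 39*cos(pi/39)/(cos(pi/39) + 1).
ϑ(G) ≈ 19.4683.
α=19, χ(Ḡ)=20; ϑ=39*cos(pi/39)/(cos(pi/39) + 1) lies between (both strict).

39*cos(pi/39)/(cos(pi/39) + 1)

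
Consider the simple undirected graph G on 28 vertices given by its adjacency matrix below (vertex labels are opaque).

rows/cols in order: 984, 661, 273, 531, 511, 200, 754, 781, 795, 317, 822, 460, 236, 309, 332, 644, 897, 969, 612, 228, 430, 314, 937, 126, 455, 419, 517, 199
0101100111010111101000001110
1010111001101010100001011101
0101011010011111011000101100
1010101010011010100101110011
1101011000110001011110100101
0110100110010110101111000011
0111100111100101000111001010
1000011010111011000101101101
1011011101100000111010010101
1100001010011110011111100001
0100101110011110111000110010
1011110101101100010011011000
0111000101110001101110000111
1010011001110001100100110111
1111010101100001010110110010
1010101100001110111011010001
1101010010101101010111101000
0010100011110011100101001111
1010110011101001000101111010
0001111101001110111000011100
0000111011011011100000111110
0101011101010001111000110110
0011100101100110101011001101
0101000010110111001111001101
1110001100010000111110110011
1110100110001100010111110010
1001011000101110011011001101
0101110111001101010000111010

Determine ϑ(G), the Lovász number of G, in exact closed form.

N(430) = {511, 200, 754, 795, 317, 460, 236, 332, 644, 897, 937, 126, 455, 419, 517}, |N(430)| = 15.
deg(754) = 15; N(754) = {661, 273, 531, 511, 781, 795, 317, 822, 309, 644, 228, 430, 314, 455, 517}.
N(969) = {273, 511, 795, 317, 822, 460, 332, 644, 897, 228, 314, 455, 419, 517, 199}, |N(969)| = 15.
Vertex 795 has 15 neighbors: 984, 273, 531, 200, 754, 781, 317, 822, 897, 969, 612, 430, 126, 419, 199.
Regular of degree 15 on 28 vertices: Kneser K(8,2) on C(8,2)=28 vertices.
spec(A) ≈ [15.0, 1.0, -5.0] (distinct, 4 d.p.).
With N=28: ϑ(G) = 28·(-1*(-5))/(15−(-5)) = 7.
ϑ(G) ≈ 7.00000000.

7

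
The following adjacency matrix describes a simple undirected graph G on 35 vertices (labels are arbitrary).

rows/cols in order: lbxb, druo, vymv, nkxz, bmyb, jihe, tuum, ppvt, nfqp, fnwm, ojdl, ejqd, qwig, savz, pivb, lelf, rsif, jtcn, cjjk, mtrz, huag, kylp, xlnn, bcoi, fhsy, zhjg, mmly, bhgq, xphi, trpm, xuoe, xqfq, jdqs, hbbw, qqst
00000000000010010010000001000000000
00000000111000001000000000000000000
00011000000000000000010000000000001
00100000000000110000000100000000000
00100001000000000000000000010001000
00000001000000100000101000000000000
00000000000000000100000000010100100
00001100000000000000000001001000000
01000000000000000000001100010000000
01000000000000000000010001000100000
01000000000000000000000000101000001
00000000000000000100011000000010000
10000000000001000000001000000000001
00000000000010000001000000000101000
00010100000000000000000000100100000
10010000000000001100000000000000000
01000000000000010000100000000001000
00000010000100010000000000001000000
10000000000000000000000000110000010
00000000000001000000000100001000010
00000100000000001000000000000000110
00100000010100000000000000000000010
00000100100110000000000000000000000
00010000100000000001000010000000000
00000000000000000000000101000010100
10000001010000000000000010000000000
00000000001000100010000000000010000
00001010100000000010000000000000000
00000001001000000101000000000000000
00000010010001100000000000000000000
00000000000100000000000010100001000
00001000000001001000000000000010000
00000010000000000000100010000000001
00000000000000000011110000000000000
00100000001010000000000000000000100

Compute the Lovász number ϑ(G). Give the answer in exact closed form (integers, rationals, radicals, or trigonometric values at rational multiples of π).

Vertex trpm has 4 neighbors: tuum, fnwm, savz, pivb.
deg(xlnn) = 4; N(xlnn) = {jihe, nfqp, ejqd, qwig}.
Vertex huag has 4 neighbors: jihe, rsif, jdqs, hbbw.
N(kylp) = {vymv, fnwm, ejqd, hbbw}, |N(kylp)| = 4.
G on 35 vertices is 4-regular; this is K(7,3), the Kneser graph.
A has 4 distinct eigenvalues ≈ [4.0, 2.0, -1.0, -3.0].
−35·(-3) / ((4)−(-3)) = 15 = ϑ(G).
≈ 15.0000000 (to 7 d.p.).

15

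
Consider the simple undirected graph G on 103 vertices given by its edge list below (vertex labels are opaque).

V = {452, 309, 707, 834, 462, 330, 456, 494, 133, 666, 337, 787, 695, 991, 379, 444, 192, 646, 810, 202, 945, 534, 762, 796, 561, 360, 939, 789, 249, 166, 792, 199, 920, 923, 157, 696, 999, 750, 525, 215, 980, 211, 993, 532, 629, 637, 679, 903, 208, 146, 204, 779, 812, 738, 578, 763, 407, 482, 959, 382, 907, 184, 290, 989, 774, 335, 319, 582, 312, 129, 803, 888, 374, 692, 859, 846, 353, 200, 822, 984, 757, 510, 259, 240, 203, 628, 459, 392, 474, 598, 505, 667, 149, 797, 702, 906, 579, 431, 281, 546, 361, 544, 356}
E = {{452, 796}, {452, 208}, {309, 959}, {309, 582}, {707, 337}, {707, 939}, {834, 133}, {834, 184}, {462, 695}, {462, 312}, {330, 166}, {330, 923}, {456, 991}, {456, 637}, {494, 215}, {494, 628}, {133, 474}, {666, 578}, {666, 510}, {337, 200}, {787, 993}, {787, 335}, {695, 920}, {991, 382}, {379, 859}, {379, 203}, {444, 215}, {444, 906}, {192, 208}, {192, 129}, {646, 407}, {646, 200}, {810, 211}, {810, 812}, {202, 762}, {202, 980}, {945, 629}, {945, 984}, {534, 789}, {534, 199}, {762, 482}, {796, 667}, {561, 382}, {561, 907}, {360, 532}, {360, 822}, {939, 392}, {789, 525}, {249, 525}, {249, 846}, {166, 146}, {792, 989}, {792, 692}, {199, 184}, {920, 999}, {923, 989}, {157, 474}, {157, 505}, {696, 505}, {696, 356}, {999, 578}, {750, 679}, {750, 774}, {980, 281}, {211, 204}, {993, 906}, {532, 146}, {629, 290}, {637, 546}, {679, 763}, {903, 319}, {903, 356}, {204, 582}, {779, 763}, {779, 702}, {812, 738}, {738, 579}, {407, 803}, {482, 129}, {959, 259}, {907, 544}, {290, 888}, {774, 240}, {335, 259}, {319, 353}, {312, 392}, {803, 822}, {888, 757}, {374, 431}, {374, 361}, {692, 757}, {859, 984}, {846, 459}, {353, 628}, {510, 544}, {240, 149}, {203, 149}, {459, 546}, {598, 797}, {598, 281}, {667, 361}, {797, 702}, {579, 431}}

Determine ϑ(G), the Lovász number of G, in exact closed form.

103*cos(pi/103)/(cos(pi/103) + 1)

Vertex 249 has 2 neighbors: 525, 846.
Vertex 923 has 2 neighbors: 330, 989.
N(582) = {309, 204}, |N(582)| = 2.
deg(337) = 2; N(337) = {707, 200}.
Regular of degree 2 on 103 vertices: this is C_{103}, the 103-cycle.
A has 52 distinct eigenvalues ≈ [2.0, 1.99628, 1.985134, 1.966602, 1.940755, 1.907689, 1.867525, 1.820414, 1.766531, 1.706077, 1.639275, 1.566376, 1.487649, 1.403389, 1.313908, 1.219538, 1.120632, 1.017558, 0.910698, 0.80045, 0.687224, 0.571442, 0.453534, 0.333938, 0.213101, 0.091471, -0.0305, -0.152357, -0.273647, -0.393919, -0.512726, -0.629626, -0.744183, -0.855972, -0.964576, -1.069593, -1.17063, -1.267312, -1.35928, -1.446192, -1.527723, -1.603572, -1.673454, -1.737112, -1.794307, -1.844828, -1.888485, -1.925117, -1.954588, -1.976787, -1.991633, -1.99907].
λ_max=2, λ_min=-2*cos(pi/103); ϑ = −103·λ_min/(λ_max−λ_min) = 103*cos(pi/103)/(cos(pi/103) + 1).
Numerically 51.488020467.
Lovász sandwich 51 ≤ 103*cos(pi/103)/(cos(pi/103) + 1) ≤ 52: both strict.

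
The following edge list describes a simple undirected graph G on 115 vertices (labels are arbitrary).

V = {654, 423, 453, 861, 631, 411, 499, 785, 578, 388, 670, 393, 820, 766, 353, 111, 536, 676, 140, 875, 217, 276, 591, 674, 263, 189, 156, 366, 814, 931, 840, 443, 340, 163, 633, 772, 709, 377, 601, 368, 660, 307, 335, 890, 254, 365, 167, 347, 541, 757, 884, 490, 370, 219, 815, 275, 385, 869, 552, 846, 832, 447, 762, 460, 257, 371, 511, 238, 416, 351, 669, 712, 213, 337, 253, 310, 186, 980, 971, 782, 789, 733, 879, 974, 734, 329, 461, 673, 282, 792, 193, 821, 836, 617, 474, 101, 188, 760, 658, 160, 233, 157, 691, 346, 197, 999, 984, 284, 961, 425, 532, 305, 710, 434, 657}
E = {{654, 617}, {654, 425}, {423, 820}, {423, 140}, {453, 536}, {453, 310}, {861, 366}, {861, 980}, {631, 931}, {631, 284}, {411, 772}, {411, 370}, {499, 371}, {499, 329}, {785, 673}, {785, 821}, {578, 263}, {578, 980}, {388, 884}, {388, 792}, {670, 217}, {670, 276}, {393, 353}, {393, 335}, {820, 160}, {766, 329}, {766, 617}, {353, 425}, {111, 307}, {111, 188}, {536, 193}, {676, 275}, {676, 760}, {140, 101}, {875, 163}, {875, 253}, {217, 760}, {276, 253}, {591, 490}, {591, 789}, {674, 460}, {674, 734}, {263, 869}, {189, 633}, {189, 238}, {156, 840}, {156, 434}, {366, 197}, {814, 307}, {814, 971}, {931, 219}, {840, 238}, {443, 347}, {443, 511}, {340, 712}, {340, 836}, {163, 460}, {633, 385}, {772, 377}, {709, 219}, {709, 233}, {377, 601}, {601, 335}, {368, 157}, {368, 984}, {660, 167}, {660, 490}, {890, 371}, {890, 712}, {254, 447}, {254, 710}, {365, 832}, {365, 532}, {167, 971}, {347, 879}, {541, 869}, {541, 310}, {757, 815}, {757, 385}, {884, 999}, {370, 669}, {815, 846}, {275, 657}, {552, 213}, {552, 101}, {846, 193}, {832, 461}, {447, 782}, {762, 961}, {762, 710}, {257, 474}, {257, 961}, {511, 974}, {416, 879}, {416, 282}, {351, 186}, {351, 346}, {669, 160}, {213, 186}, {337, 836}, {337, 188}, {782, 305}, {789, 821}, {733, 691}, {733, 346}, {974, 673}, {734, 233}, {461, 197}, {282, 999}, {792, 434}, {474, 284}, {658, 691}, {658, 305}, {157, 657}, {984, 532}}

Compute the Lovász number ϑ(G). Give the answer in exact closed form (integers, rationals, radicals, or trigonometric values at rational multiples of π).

Vertex 443 has 2 neighbors: 347, 511.
deg(658) = 2; N(658) = {691, 305}.
Vertex 766 has 2 neighbors: 329, 617.
Vertex 305 has 2 neighbors: 782, 658.
G on 115 vertices is 2-regular; this is C_{115}, the 115-cycle.
A has 58 distinct eigenvalues ≈ [2.0, 1.997, 1.9881, 1.9732, 1.9524, 1.9258, 1.8935, 1.8555, 1.812, 1.763, 1.7088, 1.6495, 1.5853, 1.5164, 1.4429, 1.3651, 1.2832, 1.1976, 1.1083, 1.0157, 0.9201, 0.8218, 0.721, 0.618, 0.5132, 0.4069, 0.2994, 0.1909, 0.0819, -0.0273, -0.1365, -0.2452, -0.3533, -0.4602, -0.5658, -0.6698, -0.7717, -0.8713, -0.9683, -1.0624, -1.1534, -1.2409, -1.3247, -1.4045, -1.4802, -1.5514, -1.618, -1.6798, -1.7366, -1.7882, -1.8344, -1.8752, -1.9104, -1.9399, -1.9635, -1.9814, -1.9933, -1.9993].
−115·(-2*cos(pi/115)) / ((2)−(-2*cos(pi/115))) = 115*cos(pi/115)/(cos(pi/115) + 1) = ϑ(G).
= 57.489270835… (decimal).
57 ≤ 115*cos(pi/115)/(cos(pi/115) + 1) ≤ 58: both strict.

115*cos(pi/115)/(cos(pi/115) + 1)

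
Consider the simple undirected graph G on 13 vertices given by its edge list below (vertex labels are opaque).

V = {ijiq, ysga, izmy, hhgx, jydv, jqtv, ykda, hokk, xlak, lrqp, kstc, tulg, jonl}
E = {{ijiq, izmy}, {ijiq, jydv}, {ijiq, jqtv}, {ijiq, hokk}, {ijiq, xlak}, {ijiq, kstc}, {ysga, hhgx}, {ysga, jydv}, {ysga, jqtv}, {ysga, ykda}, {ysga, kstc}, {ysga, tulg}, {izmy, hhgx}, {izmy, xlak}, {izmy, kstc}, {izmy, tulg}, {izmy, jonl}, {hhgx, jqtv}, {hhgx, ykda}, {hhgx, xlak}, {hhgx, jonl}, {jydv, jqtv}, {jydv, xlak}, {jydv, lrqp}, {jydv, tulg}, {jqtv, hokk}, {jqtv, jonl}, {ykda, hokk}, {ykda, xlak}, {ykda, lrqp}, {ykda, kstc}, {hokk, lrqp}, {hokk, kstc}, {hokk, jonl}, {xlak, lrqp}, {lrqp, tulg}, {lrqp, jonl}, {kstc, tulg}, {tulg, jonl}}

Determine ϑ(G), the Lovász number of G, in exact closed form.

Vertex jydv has 6 neighbors: ijiq, ysga, jqtv, xlak, lrqp, tulg.
N(kstc) = {ijiq, ysga, izmy, ykda, hokk, tulg}, |N(kstc)| = 6.
Vertex tulg has 6 neighbors: ysga, izmy, jydv, lrqp, kstc, jonl.
Vertex jonl has 6 neighbors: izmy, hhgx, jqtv, hokk, lrqp, tulg.
Every vertex has degree 6 (N=13); SR(13,6,2,3) — a Paley graph.
The 3 distinct eigenvalues: [6.0, 1.30278, -2.30278].
λ_max=6, λ_min=-sqrt(13)/2 - 1/2; ϑ = −13·λ_min/(λ_max−λ_min) = sqrt(13).
≈ 3.60555128 (to 8 d.p.).

sqrt(13)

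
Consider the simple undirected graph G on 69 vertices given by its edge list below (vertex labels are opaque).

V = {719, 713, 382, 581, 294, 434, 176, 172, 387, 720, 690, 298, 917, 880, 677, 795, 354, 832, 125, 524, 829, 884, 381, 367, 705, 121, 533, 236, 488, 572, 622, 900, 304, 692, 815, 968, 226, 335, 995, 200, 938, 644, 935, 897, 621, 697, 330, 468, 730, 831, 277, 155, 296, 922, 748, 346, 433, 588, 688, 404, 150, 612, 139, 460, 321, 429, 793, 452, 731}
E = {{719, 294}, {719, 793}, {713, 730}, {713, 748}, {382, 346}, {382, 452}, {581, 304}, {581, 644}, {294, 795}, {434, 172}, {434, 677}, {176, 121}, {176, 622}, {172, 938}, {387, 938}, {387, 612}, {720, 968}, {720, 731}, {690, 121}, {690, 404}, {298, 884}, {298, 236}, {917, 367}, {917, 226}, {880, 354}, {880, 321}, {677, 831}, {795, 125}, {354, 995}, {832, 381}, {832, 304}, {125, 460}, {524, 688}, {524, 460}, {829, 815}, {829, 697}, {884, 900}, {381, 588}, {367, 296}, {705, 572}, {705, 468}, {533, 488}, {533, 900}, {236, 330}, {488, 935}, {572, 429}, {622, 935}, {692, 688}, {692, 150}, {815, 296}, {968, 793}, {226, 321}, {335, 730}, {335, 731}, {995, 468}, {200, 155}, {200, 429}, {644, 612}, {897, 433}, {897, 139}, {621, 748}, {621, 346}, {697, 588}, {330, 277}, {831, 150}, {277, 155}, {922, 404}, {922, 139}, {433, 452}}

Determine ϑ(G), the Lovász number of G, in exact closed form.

deg(832) = 2; N(832) = {381, 304}.
deg(690) = 2; N(690) = {121, 404}.
N(968) = {720, 793}, |N(968)| = 2.
Vertex 304 has 2 neighbors: 581, 832.
G on 69 vertices is 2-regular; connected 2-regular on 69 ⇒ C_{69}.
spec(A) ≈ [2.0, 1.991714, 1.966923, 1.925835, 1.868788, 1.796255, 1.708839, 1.607262, 1.492367, 1.365106, 1.226534, 1.077797, 0.92013, 0.754838, 0.583292, 0.406912, 0.22716, 0.045526, -0.136485, -0.317365, -0.495616, -0.669759, -0.838353, -1.0, -1.153361, -1.297164, -1.430219, -1.551423, -1.659771, -1.754365, -1.834423, -1.899279, -1.948398, -1.981372, -1.997927] (distinct, 6 d.p.).
−69·(-2*cos(pi/69)) / ((2)−(-2*cos(pi/69))) = 69*cos(pi/69)/(cos(pi/69) + 1) = ϑ(G).
ϑ(G) ≈ 34.482114.
Lovász sandwich 34 ≤ 69*cos(pi/69)/(cos(pi/69) + 1) ≤ 35: both strict.

69*cos(pi/69)/(cos(pi/69) + 1)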